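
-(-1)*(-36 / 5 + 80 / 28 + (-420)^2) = 6173848 / 35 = 176395.66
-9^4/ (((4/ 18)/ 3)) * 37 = -6554439/ 2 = -3277219.50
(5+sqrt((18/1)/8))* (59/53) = 767/106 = 7.24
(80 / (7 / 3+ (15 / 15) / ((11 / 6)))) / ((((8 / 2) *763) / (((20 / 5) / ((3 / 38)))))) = 352 / 763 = 0.46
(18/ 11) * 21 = 378/ 11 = 34.36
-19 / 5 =-3.80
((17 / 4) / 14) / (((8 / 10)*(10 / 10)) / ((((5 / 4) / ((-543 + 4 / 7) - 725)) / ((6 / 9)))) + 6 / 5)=-1275 / 2266192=-0.00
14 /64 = 7 /32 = 0.22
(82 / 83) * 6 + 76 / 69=40256 / 5727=7.03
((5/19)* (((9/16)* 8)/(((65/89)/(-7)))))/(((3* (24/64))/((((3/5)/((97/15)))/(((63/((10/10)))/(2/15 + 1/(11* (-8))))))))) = -14329/7906470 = -0.00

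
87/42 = 29/14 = 2.07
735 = 735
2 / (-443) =-2 / 443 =-0.00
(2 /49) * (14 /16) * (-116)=-29 /7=-4.14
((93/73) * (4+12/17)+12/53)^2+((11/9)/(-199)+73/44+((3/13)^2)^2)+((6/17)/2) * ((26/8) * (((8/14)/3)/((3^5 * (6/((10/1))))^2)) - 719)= -86.52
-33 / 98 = -0.34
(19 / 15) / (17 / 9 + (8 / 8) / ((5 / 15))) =57 / 220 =0.26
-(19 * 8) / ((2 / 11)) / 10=-418 / 5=-83.60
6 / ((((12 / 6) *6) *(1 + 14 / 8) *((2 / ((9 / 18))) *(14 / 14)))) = 1 / 22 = 0.05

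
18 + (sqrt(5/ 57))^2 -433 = -23650/ 57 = -414.91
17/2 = 8.50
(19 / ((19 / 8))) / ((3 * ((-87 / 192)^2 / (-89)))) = -2916352 / 2523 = -1155.91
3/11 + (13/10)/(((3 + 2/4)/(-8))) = -1039/385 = -2.70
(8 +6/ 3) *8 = 80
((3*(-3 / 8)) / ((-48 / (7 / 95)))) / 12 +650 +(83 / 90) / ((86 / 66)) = 816581147 / 1254912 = 650.71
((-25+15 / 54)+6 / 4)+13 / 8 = -21.60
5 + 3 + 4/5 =8.80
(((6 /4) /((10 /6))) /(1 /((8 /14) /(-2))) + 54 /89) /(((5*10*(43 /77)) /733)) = 8780607 /956750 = 9.18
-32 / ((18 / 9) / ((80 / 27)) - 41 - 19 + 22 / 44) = 0.54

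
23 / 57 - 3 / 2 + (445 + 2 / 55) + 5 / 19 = 146587 / 330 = 444.20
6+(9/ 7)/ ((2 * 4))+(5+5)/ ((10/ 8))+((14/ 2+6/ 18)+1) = 3779/ 168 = 22.49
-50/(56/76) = -67.86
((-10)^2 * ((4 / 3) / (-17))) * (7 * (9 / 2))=-4200 / 17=-247.06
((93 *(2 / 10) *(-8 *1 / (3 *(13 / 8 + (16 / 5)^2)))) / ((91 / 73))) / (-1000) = 18104 / 5398575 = 0.00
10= 10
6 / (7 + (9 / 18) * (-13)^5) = -12 / 371279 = -0.00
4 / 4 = 1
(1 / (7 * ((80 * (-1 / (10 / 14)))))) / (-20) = 1 / 15680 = 0.00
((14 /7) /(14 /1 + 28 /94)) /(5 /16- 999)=-47 /335559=-0.00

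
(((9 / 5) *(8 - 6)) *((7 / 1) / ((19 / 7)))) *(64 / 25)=56448 / 2375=23.77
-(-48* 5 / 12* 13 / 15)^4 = -7311616 / 81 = -90266.86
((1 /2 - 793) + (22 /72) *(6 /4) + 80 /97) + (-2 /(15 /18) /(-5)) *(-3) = -46132633 /58200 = -792.66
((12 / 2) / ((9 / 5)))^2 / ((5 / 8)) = 160 / 9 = 17.78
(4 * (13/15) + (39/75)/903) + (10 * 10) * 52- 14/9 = 352299469/67725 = 5201.91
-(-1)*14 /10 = 7 /5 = 1.40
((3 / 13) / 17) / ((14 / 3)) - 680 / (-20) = 34.00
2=2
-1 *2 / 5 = -2 / 5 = -0.40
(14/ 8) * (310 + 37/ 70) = 21737/ 40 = 543.42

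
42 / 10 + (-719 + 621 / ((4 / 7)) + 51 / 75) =37263 / 100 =372.63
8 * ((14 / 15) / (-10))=-56 / 75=-0.75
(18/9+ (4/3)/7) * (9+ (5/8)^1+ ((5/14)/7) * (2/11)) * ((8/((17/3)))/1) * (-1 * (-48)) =91726944/64141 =1430.08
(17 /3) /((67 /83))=1411 /201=7.02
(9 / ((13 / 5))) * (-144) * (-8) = 51840 / 13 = 3987.69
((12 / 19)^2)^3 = 2985984 / 47045881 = 0.06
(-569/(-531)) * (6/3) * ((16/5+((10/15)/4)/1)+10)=228169/7965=28.65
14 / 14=1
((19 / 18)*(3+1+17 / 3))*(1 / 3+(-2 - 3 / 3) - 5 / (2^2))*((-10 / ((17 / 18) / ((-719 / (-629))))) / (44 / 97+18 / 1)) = 26.21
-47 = -47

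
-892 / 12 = -223 / 3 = -74.33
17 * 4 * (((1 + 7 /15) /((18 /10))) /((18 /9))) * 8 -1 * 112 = 2960 /27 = 109.63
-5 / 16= -0.31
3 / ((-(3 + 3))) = -1 / 2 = -0.50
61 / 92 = 0.66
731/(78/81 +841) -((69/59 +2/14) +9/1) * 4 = -379128007/9388729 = -40.38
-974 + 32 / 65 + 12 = -62498 / 65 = -961.51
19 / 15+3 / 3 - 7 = -71 / 15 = -4.73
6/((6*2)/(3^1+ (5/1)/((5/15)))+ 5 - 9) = -9/5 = -1.80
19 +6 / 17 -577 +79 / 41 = -387337 / 697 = -555.72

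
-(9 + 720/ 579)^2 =-3908529/ 37249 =-104.93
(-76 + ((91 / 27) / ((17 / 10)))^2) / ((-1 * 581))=15183656 / 122405661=0.12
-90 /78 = -15 /13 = -1.15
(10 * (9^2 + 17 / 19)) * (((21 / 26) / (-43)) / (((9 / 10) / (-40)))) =21784000 / 31863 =683.68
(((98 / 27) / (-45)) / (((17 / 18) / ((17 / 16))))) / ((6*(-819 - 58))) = 49 / 2841480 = 0.00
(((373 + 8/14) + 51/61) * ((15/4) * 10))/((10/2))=1199040/427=2808.06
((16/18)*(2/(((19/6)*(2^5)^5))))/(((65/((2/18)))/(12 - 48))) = -1/971243520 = -0.00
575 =575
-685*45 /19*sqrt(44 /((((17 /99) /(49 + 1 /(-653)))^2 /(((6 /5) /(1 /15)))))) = -30834124200*sqrt(22) /11101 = -13028093.15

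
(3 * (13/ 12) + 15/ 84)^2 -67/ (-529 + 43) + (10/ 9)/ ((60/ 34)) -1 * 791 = -778.48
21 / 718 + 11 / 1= 7919 / 718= 11.03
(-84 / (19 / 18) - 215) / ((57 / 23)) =-128731 / 1083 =-118.87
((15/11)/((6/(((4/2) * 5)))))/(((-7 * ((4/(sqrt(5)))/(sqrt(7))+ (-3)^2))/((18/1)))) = -20250/31009+ 1800 * sqrt(35)/217063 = -0.60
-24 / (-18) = 4 / 3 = 1.33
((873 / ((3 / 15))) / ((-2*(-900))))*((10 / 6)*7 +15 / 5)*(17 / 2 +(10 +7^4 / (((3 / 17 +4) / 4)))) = 117072307 / 1420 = 82445.29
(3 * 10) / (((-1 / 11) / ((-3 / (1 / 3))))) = 2970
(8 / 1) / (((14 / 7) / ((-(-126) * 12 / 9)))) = 672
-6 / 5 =-1.20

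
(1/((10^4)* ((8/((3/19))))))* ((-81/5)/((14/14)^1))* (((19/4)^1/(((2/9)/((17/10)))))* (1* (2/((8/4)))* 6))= -111537/16000000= -0.01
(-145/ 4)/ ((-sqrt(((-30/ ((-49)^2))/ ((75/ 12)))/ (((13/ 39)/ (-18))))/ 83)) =589715 *sqrt(5)/ 144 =9157.24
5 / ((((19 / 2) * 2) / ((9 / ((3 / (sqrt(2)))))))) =15 * sqrt(2) / 19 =1.12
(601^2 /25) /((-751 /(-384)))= 138701184 /18775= 7387.55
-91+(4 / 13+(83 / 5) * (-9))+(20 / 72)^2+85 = -155.02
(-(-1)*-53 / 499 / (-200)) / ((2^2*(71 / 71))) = 53 / 399200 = 0.00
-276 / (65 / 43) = -11868 / 65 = -182.58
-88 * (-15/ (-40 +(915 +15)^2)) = 66/ 43243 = 0.00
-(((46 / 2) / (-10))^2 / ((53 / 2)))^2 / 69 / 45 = -0.00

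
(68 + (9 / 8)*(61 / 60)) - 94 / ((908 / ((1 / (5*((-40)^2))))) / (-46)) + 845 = 1660086131 / 1816000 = 914.14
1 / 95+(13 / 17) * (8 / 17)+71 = 1959474 / 27455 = 71.37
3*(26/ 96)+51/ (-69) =27/ 368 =0.07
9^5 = 59049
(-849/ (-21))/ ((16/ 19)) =5377/ 112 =48.01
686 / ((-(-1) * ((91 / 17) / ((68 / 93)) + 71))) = 793016 / 90539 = 8.76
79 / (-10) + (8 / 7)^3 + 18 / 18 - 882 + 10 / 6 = -9114271 / 10290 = -885.74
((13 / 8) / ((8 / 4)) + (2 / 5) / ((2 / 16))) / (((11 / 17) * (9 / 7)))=12733 / 2640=4.82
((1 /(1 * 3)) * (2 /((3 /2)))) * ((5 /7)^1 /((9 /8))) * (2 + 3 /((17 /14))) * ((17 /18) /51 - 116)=-38079040 /260253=-146.32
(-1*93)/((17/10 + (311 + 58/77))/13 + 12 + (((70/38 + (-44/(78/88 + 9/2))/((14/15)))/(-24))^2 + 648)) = -4228330621394880/31107541398025219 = -0.14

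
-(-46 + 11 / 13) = 587 / 13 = 45.15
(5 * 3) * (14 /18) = 11.67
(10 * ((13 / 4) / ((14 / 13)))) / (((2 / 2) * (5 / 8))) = 338 / 7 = 48.29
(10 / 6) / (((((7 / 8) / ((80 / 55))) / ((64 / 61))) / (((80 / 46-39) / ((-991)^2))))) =-35102720 / 318285577533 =-0.00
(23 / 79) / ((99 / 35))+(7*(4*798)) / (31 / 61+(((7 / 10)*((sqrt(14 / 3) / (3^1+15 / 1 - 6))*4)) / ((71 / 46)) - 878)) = -15980927921968410695 / 630148827425460201 - 14255947145160*sqrt(42) / 9749137977046501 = -25.37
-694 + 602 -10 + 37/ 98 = -9959/ 98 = -101.62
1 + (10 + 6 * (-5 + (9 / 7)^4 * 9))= 308675 / 2401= 128.56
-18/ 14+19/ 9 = 52/ 63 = 0.83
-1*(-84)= 84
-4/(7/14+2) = -8/5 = -1.60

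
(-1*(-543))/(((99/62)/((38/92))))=106609/759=140.46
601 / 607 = 0.99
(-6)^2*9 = 324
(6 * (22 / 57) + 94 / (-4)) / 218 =-805 / 8284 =-0.10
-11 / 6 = -1.83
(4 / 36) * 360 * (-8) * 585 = -187200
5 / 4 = 1.25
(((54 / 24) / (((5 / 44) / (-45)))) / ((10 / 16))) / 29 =-49.16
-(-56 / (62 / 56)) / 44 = 392 / 341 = 1.15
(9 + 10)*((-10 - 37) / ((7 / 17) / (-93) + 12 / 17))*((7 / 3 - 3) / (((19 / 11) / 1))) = 544918 / 1109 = 491.36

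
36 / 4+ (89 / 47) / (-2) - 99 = -8549 / 94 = -90.95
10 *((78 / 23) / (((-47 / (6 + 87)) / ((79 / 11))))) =-5730660 / 11891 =-481.93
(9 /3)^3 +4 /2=29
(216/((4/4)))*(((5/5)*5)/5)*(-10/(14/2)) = -2160/7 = -308.57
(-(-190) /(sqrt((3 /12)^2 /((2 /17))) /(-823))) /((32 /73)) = -5707505 *sqrt(34) /68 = -489414.52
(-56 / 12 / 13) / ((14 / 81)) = -27 / 13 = -2.08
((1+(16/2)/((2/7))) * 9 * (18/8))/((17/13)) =30537/68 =449.07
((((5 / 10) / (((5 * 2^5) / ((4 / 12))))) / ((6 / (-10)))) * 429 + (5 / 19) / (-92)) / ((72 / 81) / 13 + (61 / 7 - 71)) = 17125563 / 1425137408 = 0.01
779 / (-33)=-779 / 33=-23.61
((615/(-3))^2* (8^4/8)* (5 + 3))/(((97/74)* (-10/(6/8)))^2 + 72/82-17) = 86955585638400/146163419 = 594920.30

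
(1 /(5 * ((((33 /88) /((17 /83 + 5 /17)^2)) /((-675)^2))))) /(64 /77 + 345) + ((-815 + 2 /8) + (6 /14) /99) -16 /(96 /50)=-31751485176553225 /48987001425516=-648.16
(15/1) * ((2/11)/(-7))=-30/77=-0.39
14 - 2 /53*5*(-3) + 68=4376 /53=82.57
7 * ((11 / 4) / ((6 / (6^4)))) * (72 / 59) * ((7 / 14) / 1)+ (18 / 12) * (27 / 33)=3294729 / 1298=2538.31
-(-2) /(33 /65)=3.94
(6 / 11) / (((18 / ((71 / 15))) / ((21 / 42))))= 71 / 990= 0.07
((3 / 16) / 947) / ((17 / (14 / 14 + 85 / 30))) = 0.00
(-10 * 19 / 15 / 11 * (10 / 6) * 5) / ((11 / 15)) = -4750 / 363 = -13.09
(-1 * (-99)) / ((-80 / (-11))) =1089 / 80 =13.61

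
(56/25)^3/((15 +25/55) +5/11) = 275968/390625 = 0.71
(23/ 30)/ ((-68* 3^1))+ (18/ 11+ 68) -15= 3677867/ 67320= 54.63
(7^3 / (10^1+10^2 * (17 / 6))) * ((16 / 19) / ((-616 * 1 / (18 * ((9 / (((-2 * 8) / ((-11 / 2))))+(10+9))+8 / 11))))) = -10627659 / 16184960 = -0.66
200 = 200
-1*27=-27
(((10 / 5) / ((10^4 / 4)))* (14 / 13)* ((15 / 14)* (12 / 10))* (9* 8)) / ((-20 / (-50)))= 324 / 1625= 0.20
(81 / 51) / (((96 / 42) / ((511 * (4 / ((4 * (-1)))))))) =-96579 / 272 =-355.07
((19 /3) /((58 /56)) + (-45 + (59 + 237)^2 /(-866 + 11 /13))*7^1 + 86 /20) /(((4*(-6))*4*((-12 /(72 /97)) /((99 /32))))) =-109085790033 /53995197440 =-2.02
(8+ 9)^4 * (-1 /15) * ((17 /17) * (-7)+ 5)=167042 /15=11136.13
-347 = -347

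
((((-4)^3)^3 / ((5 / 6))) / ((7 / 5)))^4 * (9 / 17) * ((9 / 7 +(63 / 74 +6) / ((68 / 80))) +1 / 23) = 12671075593794539651504.74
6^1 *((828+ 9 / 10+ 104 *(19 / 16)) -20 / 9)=85516 / 15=5701.07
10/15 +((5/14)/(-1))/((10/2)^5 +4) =9733/14602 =0.67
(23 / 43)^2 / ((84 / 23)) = 12167 / 155316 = 0.08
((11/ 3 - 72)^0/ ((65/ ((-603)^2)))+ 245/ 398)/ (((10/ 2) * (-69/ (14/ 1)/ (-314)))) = 13831374382/ 194025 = 71286.56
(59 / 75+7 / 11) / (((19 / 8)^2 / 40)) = 601088 / 59565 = 10.09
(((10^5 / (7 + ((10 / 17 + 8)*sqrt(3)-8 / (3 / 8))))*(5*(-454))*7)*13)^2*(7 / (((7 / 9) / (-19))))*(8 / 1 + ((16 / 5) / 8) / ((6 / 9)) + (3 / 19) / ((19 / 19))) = -10916039294965588492800000000000 / 10029889-6298040674882159257600000000000*sqrt(3) / 10029889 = -2175952867673497622803337.00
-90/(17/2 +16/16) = -180/19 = -9.47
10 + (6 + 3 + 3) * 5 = 70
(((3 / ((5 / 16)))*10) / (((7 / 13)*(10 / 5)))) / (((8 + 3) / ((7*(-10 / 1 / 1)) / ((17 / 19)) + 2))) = -808704 / 1309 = -617.80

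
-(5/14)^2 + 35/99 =4385/19404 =0.23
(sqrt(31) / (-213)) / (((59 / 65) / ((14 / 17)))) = -910*sqrt(31) / 213639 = -0.02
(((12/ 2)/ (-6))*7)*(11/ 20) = -77/ 20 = -3.85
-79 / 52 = -1.52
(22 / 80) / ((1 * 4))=11 / 160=0.07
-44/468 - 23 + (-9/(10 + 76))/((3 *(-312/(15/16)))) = -29743481/1287936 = -23.09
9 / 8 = 1.12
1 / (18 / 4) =2 / 9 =0.22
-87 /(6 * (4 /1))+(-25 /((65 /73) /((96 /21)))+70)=-61.98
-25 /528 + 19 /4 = 2483 /528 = 4.70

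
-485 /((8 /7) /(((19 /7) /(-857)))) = 9215 /6856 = 1.34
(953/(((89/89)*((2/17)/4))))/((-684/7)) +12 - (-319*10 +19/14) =3434245/1197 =2869.04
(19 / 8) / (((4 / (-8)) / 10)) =-95 / 2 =-47.50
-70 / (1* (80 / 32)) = -28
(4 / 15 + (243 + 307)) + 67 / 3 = 2863 / 5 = 572.60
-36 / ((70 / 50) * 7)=-180 / 49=-3.67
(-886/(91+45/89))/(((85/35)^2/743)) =-1435418789/1176808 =-1219.76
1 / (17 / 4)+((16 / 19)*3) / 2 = 484 / 323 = 1.50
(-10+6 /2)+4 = -3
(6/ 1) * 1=6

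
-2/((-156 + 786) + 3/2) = -4/1263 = -0.00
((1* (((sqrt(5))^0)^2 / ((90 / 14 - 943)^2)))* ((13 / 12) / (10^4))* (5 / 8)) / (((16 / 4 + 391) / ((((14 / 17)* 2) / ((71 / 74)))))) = 164983 / 491805631320960000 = 0.00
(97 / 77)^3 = 912673 / 456533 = 2.00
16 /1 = 16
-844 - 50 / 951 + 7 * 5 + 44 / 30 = -3840071 / 4755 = -807.59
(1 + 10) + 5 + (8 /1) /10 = 84 /5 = 16.80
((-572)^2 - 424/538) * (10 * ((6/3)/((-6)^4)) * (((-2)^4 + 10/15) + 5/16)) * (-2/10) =-5977500955/348624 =-17145.98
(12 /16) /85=3 /340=0.01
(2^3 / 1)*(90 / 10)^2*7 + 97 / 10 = 45457 / 10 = 4545.70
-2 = -2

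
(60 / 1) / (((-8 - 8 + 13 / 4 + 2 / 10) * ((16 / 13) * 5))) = -195 / 251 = -0.78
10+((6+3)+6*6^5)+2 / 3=140027 / 3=46675.67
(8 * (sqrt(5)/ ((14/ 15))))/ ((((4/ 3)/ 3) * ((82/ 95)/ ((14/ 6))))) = 4275 * sqrt(5)/ 82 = 116.58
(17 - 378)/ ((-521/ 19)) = 6859/ 521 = 13.17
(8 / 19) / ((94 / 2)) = 8 / 893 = 0.01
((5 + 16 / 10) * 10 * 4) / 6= 44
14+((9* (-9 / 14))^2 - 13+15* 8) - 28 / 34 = 153.65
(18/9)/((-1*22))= -1/11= -0.09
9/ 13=0.69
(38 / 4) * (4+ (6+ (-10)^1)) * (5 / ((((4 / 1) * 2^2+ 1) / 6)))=0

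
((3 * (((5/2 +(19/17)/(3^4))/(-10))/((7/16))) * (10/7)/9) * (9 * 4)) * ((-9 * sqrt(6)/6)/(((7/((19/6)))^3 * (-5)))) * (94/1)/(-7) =1275307588 * sqrt(6)/347148585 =9.00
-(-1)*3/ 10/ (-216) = -0.00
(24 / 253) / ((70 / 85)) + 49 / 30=92899 / 53130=1.75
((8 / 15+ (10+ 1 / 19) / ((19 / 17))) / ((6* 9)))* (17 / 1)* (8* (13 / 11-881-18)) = -11549402608 / 536085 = -21543.98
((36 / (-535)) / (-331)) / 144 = 1 / 708340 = 0.00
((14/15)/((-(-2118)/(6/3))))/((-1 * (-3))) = 14/47655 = 0.00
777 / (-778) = -777 / 778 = -1.00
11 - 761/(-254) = 14.00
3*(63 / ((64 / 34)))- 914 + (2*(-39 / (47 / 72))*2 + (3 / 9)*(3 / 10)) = -7914593 / 7520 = -1052.47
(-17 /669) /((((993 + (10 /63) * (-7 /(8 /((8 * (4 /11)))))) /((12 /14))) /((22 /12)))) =-6171 /153394787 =-0.00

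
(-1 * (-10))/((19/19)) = 10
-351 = -351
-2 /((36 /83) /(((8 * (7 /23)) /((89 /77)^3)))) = -7.27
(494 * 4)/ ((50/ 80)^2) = 5058.56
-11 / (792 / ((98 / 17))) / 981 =-49 / 600372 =-0.00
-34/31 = -1.10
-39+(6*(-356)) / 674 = -14211 / 337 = -42.17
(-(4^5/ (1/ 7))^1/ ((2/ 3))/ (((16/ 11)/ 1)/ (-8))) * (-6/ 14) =-25344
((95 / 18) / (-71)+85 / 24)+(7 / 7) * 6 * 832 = 4995.47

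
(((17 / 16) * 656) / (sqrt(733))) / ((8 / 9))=6273 * sqrt(733) / 5864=28.96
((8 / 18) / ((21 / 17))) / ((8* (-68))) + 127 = 192023 / 1512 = 127.00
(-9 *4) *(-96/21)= 1152/7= 164.57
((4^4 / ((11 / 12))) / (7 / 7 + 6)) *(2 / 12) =512 / 77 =6.65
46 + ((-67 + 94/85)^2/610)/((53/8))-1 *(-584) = 73704523554/116792125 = 631.07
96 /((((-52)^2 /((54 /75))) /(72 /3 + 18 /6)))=2916 /4225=0.69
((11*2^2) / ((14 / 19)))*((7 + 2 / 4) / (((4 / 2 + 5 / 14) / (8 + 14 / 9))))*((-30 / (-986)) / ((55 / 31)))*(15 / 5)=506540 / 5423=93.41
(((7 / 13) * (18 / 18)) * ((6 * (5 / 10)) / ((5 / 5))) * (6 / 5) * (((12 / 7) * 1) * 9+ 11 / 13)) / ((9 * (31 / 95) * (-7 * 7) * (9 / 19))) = -0.46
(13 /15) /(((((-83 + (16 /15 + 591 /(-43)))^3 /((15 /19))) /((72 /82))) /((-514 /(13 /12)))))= 1861984371375 /5721321381727616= 0.00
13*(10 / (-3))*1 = -43.33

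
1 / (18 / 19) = 19 / 18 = 1.06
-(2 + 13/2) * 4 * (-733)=24922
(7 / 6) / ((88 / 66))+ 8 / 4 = 23 / 8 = 2.88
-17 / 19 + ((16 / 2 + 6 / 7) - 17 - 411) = -420.04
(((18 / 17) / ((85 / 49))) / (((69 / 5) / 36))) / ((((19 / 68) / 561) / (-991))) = -1384514208 / 437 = -3168224.73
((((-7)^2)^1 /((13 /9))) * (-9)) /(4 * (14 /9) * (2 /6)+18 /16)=-857304 /8983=-95.44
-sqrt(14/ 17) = -0.91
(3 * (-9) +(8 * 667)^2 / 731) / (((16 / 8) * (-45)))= -28453159 / 65790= -432.48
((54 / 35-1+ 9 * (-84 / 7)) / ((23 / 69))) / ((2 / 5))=-11283 / 14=-805.93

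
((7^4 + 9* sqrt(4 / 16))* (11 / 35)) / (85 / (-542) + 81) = 14341591 / 1533595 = 9.35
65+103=168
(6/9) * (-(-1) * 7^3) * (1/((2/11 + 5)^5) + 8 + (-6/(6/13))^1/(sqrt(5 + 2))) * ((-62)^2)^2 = 48794364871334925472/1805076171- 18825052064 * sqrt(7)/3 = 10429612992.55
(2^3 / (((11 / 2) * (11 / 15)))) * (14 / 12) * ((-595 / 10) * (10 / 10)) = -16660 / 121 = -137.69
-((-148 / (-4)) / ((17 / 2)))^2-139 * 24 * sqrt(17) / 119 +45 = 7529 / 289-3336 * sqrt(17) / 119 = -89.53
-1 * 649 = -649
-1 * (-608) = 608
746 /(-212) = -373 /106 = -3.52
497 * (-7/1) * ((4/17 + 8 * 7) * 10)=-33259240/17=-1956425.88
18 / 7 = 2.57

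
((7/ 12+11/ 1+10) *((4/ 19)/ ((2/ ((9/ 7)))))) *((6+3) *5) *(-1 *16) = -39960/ 19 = -2103.16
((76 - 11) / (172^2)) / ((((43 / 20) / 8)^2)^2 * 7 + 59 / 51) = 10444800000 / 5673123412961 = 0.00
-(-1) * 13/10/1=13/10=1.30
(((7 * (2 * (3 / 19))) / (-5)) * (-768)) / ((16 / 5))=106.11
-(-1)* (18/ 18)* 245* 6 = 1470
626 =626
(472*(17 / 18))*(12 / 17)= 944 / 3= 314.67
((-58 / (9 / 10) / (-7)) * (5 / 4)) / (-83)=-725 / 5229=-0.14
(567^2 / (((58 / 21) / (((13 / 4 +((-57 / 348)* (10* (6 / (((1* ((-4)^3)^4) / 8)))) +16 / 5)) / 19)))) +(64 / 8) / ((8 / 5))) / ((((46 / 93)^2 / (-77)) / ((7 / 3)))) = -29022572.90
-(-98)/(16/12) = 147/2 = 73.50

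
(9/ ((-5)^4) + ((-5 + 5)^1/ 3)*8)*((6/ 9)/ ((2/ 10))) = 6/ 125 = 0.05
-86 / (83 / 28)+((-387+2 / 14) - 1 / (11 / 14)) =-2665954 / 6391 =-417.14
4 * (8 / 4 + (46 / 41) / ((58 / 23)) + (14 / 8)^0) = 16384 / 1189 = 13.78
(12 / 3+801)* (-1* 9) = -7245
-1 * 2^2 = -4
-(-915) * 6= 5490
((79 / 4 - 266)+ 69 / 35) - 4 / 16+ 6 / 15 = -17089 / 70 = -244.13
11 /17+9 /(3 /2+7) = 29 /17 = 1.71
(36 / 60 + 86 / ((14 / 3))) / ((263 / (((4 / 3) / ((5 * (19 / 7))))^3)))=232064 / 3382344375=0.00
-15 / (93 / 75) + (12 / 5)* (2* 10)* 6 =8553 / 31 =275.90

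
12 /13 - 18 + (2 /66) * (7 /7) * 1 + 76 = 25291 /429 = 58.95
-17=-17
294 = 294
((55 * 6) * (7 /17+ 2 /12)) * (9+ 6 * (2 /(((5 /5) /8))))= 340725 /17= 20042.65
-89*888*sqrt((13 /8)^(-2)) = -632256 /13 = -48635.08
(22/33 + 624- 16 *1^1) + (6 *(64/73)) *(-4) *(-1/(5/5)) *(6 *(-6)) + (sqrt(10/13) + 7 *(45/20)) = -116563/876 + sqrt(130)/13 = -132.19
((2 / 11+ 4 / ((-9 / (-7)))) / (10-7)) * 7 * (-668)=-1524376 / 297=-5132.58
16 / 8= 2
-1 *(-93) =93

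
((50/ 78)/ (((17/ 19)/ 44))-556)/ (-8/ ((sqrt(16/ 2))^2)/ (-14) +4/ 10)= -24340960/ 21879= -1112.53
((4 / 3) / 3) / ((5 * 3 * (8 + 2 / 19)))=0.00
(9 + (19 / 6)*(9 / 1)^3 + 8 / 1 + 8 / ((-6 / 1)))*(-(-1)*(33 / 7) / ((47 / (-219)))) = -33593505 / 658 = -51053.96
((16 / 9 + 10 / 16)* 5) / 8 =865 / 576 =1.50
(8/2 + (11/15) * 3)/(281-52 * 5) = 31/105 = 0.30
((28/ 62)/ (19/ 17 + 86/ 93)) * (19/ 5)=13566/ 16145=0.84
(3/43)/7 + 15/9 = 1514/903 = 1.68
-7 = -7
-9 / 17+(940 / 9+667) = 770.92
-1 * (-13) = 13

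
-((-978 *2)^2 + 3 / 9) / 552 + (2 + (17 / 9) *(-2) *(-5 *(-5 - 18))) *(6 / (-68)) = -194048561 / 28152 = -6892.89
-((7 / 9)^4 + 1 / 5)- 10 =-346616 / 32805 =-10.57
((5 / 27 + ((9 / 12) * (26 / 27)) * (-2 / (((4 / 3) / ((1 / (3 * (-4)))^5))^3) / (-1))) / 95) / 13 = 60867245726760947 / 405923661751768842240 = 0.00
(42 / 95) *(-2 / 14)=-6 / 95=-0.06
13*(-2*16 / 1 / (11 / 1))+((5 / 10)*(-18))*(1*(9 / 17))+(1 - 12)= -10020 / 187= -53.58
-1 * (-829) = 829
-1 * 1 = -1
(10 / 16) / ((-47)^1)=-5 / 376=-0.01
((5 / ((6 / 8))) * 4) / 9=80 / 27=2.96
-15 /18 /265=-0.00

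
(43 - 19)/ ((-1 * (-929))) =24/ 929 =0.03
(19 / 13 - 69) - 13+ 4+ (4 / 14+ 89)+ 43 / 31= 39873 / 2821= 14.13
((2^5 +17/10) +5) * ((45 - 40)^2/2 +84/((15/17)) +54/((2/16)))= 2088639/100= 20886.39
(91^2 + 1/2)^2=274332969/4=68583242.25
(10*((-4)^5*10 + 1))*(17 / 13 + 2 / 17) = -145940.50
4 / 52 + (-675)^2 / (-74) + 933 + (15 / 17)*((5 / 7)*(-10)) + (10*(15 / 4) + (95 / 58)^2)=-999371310965 / 192551996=-5190.14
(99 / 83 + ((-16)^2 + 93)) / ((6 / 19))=276127 / 249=1108.94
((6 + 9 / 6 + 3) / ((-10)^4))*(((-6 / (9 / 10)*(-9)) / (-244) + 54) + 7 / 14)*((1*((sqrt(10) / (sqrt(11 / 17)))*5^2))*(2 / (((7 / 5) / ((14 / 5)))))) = 138999*sqrt(1870) / 268400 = 22.39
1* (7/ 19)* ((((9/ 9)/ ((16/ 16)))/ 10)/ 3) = 7/ 570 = 0.01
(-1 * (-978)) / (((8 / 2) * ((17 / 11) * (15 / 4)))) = 3586 / 85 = 42.19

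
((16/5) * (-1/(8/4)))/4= -2/5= -0.40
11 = 11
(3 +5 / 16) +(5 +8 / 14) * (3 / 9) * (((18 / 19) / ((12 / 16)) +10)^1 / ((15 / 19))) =50077 / 1680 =29.81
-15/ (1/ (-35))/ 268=525/ 268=1.96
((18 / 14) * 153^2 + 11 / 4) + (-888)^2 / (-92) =13864615 / 644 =21528.91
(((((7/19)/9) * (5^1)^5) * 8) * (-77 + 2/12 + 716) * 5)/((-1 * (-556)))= 419453125/71307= 5882.36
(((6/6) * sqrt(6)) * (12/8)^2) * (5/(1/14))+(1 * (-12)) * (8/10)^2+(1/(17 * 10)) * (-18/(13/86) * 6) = -65652/5525+315 * sqrt(6)/2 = 373.91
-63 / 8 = -7.88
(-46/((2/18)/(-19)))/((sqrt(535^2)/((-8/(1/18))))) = -1132704/535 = -2117.20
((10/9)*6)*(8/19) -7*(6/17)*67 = -157678/969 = -162.72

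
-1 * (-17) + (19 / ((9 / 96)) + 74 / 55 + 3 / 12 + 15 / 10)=147023 / 660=222.76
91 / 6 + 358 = 2239 / 6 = 373.17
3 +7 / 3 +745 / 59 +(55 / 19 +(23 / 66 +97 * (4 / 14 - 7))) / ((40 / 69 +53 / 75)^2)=-952885236561781 / 2550129249822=-373.66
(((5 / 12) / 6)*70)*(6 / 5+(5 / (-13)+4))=10955 / 468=23.41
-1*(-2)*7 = 14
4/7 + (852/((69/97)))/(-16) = -47841/644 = -74.29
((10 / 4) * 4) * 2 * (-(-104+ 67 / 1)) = 740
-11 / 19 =-0.58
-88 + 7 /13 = -1137 /13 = -87.46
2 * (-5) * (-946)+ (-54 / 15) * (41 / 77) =3641362 / 385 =9458.08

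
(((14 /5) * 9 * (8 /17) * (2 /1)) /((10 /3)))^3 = 27653197824 /76765625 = 360.23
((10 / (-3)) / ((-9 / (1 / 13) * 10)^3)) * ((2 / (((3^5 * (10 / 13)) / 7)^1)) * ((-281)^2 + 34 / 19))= 10502051 / 853228525500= 0.00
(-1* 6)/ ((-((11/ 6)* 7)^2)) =216/ 5929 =0.04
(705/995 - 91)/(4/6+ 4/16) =-215616/2189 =-98.50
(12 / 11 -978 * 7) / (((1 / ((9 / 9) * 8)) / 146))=-7994853.82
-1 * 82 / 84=-0.98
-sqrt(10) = -3.16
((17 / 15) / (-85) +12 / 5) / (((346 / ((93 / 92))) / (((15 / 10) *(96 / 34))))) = 49941 / 1691075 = 0.03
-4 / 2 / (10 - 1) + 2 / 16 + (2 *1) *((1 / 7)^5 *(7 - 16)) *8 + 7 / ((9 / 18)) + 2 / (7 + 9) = 8482351 / 605052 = 14.02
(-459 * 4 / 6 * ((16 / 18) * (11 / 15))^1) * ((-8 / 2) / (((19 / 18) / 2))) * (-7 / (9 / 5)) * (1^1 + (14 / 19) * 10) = -17760512 / 361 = -49198.09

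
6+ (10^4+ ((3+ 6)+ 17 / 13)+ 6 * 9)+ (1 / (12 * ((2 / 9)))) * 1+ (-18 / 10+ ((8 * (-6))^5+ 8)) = -132492823381 / 520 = -254793891.12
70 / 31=2.26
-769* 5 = -3845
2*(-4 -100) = -208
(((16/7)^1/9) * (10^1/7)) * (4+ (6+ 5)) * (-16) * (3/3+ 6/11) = -217600/1617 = -134.57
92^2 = 8464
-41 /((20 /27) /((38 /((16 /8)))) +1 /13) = -353.72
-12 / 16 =-3 / 4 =-0.75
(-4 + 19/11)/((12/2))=-25/66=-0.38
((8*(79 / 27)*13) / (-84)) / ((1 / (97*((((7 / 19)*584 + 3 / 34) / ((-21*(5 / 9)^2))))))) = 13851922331 / 1187025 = 11669.44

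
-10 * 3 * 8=-240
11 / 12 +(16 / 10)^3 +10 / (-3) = 2519 / 1500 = 1.68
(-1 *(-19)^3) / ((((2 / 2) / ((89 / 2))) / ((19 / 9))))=11598569 / 18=644364.94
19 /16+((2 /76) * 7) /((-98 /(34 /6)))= 7513 /6384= 1.18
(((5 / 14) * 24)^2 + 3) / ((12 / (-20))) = -6245 / 49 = -127.45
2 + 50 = 52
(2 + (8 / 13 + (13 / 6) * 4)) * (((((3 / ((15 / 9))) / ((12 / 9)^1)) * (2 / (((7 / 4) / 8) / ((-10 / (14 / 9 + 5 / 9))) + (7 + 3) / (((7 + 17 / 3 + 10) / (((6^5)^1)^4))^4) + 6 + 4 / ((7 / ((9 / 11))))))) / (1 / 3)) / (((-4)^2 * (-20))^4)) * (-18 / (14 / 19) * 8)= -419936321673 / 1669058681778121973582946434815285184810607985237578731781526046080027648000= -0.00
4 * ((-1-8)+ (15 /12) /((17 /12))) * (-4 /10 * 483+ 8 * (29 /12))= 479872 /85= 5645.55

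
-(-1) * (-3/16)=-3/16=-0.19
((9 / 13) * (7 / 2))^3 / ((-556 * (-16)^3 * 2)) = 250047 / 80054321152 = 0.00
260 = 260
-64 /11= -5.82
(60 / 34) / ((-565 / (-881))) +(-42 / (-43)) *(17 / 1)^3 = 396617964 / 82603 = 4801.50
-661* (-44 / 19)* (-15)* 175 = -76345500 / 19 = -4018184.21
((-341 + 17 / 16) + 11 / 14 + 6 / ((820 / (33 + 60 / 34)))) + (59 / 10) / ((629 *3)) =-14682771043 / 43325520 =-338.89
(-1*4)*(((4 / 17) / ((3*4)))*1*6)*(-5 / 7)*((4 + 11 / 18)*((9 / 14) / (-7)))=-830 / 5831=-0.14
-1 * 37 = -37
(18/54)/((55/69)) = 0.42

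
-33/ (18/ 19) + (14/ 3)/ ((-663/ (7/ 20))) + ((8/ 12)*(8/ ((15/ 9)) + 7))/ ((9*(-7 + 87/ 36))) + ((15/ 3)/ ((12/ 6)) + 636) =660169831/ 1093950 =603.47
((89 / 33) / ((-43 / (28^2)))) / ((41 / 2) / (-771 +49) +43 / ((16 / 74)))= -0.25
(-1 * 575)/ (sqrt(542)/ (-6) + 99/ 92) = 47133900/ 1058663 + 7300200 * sqrt(542)/ 1058663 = 205.06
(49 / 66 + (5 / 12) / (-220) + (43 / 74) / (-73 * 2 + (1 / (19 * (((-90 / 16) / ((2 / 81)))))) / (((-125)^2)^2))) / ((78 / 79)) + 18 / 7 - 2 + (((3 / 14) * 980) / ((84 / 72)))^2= 426584433773247370622889689 / 13165650896836022833248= 32401.32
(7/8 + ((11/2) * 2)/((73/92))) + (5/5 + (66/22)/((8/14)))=20.99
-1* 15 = -15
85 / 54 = 1.57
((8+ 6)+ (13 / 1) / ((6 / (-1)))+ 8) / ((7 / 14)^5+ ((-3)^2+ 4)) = 1904 / 1251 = 1.52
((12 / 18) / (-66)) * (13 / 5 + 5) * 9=-38 / 55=-0.69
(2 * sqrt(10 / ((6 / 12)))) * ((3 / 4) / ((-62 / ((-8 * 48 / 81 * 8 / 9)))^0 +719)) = 0.01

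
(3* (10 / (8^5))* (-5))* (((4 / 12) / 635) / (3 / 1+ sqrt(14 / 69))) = -1035 / 1263026176+ 5* sqrt(966) / 1263026176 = -0.00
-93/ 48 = -31/ 16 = -1.94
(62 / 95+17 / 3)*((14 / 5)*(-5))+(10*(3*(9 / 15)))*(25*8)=1000786 / 285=3511.53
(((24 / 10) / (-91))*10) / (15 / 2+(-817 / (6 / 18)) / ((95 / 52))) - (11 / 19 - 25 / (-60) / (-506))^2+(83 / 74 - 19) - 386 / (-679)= -17.64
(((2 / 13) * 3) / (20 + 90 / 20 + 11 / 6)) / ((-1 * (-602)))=9 / 309127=0.00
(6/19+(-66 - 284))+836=9240/19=486.32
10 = 10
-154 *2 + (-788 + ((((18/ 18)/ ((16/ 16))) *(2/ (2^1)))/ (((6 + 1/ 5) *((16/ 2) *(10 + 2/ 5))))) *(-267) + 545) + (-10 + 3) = -7202643/ 12896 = -558.52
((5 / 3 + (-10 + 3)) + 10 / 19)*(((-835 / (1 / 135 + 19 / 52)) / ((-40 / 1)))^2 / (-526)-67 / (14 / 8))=611441368760471 / 2874723510372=212.70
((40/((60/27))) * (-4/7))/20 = -18/35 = -0.51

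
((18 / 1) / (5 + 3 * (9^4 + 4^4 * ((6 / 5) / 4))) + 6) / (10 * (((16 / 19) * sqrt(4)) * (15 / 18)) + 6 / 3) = 17032797 / 45513544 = 0.37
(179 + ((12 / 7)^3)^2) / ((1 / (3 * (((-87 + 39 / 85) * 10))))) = -1061256961080 / 2000033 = -530619.73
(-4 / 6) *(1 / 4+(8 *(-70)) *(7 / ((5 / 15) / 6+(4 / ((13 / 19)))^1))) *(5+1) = 3667739 / 1381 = 2655.86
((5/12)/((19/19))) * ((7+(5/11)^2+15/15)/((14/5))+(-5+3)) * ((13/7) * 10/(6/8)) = 512525/53361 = 9.60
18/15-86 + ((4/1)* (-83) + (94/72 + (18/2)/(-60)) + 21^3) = 398041/45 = 8845.36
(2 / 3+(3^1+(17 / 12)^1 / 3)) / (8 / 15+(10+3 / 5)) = 745 / 2004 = 0.37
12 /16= 3 /4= 0.75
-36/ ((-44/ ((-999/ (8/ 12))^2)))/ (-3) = -26946027/ 44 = -612409.70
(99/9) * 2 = 22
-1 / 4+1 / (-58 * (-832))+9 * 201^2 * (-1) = -17546327967 / 48256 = -363609.25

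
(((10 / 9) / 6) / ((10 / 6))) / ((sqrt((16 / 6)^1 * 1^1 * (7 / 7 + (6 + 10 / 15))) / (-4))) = -sqrt(46) / 69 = -0.10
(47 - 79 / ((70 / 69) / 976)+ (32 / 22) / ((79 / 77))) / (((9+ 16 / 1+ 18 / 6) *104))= -210013077 / 8051680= -26.08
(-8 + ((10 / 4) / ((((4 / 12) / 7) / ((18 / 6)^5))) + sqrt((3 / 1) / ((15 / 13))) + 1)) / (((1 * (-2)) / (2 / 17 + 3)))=-1351553 / 68-53 * sqrt(65) / 170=-19878.29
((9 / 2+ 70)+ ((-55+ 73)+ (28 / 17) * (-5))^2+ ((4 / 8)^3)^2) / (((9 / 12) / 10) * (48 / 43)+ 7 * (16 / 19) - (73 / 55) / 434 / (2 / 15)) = 30635605683375 / 1074093427984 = 28.52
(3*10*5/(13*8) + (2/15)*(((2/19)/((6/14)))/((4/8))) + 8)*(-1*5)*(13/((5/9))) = -422717/380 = -1112.41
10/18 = 5/9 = 0.56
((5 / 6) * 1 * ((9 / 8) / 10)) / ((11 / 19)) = 57 / 352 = 0.16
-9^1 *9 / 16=-81 / 16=-5.06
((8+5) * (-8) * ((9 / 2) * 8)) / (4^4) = -117 / 8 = -14.62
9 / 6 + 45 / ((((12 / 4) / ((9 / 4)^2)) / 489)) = 37134.94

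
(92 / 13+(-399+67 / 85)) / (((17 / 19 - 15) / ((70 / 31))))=28741566 / 459017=62.62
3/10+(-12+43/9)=-623/90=-6.92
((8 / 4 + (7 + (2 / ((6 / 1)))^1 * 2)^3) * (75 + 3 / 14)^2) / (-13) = -38606139 / 196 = -196970.10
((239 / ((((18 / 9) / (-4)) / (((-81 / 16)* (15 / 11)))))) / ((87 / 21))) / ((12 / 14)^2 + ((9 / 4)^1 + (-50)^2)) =19920411 / 62598646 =0.32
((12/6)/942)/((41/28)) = 28/19311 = 0.00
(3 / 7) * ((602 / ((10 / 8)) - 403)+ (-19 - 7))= 789 / 35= 22.54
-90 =-90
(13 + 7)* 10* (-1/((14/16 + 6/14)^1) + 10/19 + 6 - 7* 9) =-15878600/1387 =-11448.16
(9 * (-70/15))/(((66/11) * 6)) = -7/6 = -1.17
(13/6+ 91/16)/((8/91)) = 34307/384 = 89.34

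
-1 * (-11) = 11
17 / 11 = 1.55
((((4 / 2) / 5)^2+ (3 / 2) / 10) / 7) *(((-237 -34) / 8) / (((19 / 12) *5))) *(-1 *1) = 25203 / 133000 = 0.19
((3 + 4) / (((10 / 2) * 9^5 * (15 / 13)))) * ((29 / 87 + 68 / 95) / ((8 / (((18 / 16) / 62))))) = 27209 / 556477776000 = 0.00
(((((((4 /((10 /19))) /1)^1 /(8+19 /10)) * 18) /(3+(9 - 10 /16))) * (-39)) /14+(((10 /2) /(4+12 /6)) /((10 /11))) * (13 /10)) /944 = -141803 /61057920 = -0.00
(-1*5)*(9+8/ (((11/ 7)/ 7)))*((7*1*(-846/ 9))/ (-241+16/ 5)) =-8076950/ 13079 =-617.55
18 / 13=1.38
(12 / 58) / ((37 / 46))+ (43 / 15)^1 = 50279 / 16095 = 3.12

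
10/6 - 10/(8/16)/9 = -5/9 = -0.56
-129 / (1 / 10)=-1290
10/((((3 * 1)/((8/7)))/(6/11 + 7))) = 28.74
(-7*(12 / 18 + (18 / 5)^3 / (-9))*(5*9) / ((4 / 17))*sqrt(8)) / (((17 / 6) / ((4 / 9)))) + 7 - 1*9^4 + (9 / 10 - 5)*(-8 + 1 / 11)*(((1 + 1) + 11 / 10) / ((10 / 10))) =-7098823 / 1100 + 47432*sqrt(2) / 25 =-3770.32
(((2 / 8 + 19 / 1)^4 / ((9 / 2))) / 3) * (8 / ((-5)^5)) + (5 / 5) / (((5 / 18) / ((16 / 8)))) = -18.84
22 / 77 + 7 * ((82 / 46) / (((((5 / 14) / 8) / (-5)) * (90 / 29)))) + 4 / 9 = -3257326 / 7245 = -449.60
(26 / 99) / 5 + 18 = 8936 / 495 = 18.05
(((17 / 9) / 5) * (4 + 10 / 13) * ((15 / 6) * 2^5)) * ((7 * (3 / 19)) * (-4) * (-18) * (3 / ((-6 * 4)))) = -354144 / 247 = -1433.78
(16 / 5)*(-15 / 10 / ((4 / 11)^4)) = -43923 / 160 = -274.52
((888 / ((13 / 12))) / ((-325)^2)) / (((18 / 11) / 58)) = 0.28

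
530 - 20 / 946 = 250680 / 473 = 529.98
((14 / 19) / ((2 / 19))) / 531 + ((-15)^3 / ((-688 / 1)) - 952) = -345995315 / 365328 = -947.08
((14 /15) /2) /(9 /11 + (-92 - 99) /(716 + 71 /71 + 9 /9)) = 7898 /9345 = 0.85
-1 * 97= -97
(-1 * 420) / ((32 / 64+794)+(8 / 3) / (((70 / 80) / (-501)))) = 5880 / 10253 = 0.57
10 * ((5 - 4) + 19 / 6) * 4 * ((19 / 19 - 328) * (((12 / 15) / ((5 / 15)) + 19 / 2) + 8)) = -1084550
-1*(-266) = 266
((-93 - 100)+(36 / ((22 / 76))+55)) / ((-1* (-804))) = -25 / 1474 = -0.02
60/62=0.97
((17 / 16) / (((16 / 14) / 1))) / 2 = 119 / 256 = 0.46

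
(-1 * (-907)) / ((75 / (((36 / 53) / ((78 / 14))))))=25396 / 17225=1.47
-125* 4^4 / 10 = -3200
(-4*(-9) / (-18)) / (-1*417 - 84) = 2 / 501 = 0.00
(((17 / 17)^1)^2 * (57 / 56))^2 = 3249 / 3136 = 1.04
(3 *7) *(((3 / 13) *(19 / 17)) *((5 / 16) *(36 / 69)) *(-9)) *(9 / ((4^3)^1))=-1454355 / 1301248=-1.12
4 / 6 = 2 / 3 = 0.67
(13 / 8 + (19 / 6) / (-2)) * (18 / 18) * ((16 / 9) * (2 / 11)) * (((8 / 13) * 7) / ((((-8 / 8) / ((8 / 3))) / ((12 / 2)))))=-3584 / 3861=-0.93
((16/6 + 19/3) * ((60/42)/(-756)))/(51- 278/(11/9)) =55/570654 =0.00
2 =2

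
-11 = -11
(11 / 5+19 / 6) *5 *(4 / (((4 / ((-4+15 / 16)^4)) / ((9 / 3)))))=928132961 / 131072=7081.09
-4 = -4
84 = 84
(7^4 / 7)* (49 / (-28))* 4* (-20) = 48020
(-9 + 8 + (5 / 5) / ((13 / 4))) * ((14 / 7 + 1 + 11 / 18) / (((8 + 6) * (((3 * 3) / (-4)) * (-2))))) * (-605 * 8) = 12100 / 63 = 192.06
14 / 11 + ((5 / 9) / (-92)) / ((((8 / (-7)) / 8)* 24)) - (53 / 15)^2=-61260167 / 5464800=-11.21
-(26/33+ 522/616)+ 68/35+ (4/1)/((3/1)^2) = 1489/1980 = 0.75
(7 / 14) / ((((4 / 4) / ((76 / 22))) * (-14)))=-19 / 154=-0.12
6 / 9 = 2 / 3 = 0.67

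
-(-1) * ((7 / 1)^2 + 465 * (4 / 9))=767 / 3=255.67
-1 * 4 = -4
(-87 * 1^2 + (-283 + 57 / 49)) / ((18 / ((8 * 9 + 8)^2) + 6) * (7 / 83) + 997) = -4800188800 / 12981945487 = -0.37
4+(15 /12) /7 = 117 /28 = 4.18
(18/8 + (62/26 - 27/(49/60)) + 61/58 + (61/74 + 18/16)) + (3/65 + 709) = 18690214363/27340040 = 683.62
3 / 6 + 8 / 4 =5 / 2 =2.50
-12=-12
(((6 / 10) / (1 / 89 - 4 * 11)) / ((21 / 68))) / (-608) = 1513 / 20827800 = 0.00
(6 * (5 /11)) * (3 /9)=10 /11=0.91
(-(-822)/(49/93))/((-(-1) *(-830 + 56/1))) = -4247/2107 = -2.02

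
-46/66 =-23/33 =-0.70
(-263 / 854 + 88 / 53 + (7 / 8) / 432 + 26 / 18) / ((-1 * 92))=-0.03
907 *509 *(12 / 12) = 461663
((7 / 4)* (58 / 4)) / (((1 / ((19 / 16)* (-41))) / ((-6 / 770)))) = 67773 / 7040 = 9.63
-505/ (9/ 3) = -505/ 3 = -168.33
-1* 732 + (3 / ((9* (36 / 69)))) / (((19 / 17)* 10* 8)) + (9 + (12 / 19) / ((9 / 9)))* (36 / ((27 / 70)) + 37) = 523.32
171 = 171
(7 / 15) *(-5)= -7 / 3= -2.33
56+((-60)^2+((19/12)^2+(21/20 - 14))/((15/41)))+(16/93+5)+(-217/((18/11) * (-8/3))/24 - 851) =7455861383/2678400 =2783.70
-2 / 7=-0.29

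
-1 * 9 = -9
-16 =-16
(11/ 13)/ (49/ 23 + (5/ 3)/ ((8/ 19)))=6072/ 43693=0.14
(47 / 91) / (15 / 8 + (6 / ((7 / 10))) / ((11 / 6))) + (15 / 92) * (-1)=-406313 / 4825860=-0.08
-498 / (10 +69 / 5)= -2490 / 119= -20.92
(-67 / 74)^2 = 4489 / 5476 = 0.82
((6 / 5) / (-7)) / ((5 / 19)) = -114 / 175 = -0.65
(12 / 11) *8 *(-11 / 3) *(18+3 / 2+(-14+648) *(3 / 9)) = -22160 / 3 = -7386.67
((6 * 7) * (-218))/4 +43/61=-139586/61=-2288.30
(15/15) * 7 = 7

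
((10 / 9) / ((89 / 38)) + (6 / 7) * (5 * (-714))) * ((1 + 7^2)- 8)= -34309520 / 267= -128500.07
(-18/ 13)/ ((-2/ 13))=9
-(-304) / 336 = 19 / 21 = 0.90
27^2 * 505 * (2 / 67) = 736290 / 67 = 10989.40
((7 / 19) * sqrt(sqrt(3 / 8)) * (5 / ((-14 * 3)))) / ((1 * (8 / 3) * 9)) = -5 * 6^(1 / 4) / 5472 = -0.00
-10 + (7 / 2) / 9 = -173 / 18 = -9.61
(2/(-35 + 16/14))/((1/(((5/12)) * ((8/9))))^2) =-0.01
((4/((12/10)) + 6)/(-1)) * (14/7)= -56/3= -18.67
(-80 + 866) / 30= 131 / 5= 26.20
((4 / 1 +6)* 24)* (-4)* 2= -1920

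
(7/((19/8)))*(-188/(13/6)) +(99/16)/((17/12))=-4222065/16796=-251.37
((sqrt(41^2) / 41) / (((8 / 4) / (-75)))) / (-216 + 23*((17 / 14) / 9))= 189 / 1073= 0.18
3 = 3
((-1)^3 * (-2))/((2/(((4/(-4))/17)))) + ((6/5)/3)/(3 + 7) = -8/425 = -0.02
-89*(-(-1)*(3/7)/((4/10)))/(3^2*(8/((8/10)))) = -1.06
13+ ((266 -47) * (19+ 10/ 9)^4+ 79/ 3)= 78349753855/ 2187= 35825218.96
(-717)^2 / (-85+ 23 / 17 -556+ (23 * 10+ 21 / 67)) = -585547371 / 466231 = -1255.92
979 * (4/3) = 3916/3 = 1305.33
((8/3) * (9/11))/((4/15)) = 90/11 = 8.18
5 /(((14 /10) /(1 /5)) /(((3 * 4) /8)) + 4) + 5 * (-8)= -1025 /26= -39.42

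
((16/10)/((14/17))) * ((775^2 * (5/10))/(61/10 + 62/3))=21798.17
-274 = -274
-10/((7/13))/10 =-13/7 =-1.86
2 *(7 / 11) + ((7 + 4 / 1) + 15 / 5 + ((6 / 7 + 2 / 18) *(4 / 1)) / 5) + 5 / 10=114673 / 6930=16.55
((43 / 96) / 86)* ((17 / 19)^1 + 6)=131 / 3648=0.04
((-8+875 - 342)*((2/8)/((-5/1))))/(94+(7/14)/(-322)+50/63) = -30429/109883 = -0.28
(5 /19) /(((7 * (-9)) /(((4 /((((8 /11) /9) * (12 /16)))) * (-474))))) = 17380 /133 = 130.68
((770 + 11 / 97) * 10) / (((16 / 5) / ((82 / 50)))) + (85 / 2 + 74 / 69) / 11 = 2326953463 / 588984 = 3950.79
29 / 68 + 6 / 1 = 437 / 68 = 6.43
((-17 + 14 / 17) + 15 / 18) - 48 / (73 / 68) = -447173 / 7446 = -60.06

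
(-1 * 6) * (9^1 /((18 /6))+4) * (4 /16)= -21 /2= -10.50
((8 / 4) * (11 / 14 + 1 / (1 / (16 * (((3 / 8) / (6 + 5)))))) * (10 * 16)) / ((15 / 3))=6560 / 77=85.19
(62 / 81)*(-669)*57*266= -69876604 / 9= -7764067.11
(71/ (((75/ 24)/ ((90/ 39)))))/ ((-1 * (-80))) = 0.66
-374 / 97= -3.86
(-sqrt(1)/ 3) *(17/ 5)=-17/ 15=-1.13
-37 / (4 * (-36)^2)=-37 / 5184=-0.01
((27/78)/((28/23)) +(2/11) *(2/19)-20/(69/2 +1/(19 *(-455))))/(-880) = 5014127115/15973605904256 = 0.00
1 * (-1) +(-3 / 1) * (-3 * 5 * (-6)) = -271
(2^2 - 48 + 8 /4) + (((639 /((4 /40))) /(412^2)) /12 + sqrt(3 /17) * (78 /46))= -14257431 /339488 + 39 * sqrt(51) /391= -41.28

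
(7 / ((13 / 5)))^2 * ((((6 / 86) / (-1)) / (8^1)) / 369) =-1225 / 7150728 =-0.00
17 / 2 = 8.50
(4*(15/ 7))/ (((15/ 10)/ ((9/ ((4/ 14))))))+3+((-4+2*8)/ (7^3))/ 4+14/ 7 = 63458/ 343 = 185.01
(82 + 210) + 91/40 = 11771/40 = 294.28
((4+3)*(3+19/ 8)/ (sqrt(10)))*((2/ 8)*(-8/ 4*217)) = -65317*sqrt(10)/ 160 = -1290.94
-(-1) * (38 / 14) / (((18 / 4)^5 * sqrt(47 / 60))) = 1216 * sqrt(705) / 19427121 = 0.00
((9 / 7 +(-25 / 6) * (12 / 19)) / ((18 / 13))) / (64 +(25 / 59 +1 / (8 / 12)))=-137293 / 9311463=-0.01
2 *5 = 10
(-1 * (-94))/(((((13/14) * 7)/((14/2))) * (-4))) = -329/13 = -25.31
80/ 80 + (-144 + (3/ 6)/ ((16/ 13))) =-4563/ 32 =-142.59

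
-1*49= -49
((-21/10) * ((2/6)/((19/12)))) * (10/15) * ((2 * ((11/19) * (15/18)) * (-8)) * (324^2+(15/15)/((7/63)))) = 86227680/361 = 238857.84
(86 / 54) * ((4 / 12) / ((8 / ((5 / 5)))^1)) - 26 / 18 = -893 / 648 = -1.38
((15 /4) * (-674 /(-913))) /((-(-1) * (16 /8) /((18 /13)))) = 45495 /23738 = 1.92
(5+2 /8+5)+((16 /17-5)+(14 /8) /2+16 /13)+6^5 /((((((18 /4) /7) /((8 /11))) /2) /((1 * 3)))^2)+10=358299.82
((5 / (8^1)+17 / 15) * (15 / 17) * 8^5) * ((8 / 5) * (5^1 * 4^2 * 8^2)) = 7079985152 / 17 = 416469714.82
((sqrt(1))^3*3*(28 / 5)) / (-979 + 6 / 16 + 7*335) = 672 / 54655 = 0.01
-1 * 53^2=-2809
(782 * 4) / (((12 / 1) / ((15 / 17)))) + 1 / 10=2301 / 10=230.10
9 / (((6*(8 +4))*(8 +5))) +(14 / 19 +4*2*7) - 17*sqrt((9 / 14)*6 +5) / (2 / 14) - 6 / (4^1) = 109167 / 1976 - 17*sqrt(434) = -298.91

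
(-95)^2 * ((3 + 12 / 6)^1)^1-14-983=44128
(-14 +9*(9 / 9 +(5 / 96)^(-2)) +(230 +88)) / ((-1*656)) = -90769 / 16400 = -5.53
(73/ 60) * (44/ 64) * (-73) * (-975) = 3810235/ 64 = 59534.92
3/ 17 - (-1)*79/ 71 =1556/ 1207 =1.29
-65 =-65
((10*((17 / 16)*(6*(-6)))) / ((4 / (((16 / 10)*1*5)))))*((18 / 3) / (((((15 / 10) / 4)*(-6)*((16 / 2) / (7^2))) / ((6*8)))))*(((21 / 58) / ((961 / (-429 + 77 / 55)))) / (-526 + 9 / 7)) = 18849617136 / 102362837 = 184.15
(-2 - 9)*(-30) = 330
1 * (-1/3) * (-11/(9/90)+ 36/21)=36.10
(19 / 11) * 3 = 57 / 11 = 5.18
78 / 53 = 1.47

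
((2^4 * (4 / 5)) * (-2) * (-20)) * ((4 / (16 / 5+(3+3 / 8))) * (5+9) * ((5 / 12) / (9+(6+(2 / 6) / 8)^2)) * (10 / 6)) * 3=199.66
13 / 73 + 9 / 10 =787 / 730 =1.08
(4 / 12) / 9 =1 / 27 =0.04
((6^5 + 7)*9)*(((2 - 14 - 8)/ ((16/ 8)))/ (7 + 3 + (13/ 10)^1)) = -7004700/ 113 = -61988.50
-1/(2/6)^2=-9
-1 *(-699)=699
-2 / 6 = -0.33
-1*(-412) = 412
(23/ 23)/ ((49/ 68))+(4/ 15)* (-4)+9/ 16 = 10391/ 11760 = 0.88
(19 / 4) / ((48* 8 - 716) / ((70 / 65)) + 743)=133 / 12172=0.01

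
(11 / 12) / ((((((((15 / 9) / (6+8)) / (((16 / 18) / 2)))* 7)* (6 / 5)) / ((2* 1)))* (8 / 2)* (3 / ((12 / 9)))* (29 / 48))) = 352 / 2349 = 0.15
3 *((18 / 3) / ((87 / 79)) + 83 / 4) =9117 / 116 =78.59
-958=-958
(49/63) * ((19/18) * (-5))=-4.10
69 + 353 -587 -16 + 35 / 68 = -12273 / 68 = -180.49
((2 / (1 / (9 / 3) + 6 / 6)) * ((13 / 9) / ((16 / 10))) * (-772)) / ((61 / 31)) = -531.28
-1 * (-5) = 5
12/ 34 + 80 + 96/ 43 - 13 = 50867/ 731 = 69.59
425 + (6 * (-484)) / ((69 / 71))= -58953 / 23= -2563.17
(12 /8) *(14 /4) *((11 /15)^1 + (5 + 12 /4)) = 917 /20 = 45.85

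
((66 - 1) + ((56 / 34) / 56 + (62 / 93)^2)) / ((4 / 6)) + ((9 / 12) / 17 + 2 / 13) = 65245 / 663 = 98.41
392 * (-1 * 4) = -1568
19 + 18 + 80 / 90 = 37.89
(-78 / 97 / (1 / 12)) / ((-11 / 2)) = 1872 / 1067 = 1.75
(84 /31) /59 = 84 /1829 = 0.05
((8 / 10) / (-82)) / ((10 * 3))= -1 / 3075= -0.00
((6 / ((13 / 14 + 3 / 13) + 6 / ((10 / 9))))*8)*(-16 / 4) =-174720 / 5969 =-29.27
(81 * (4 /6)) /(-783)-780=-780.07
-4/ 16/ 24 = -1/ 96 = -0.01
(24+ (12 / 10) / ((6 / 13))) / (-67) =-133 / 335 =-0.40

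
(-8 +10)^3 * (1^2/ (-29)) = -8/ 29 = -0.28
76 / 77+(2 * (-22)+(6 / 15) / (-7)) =-16582 / 385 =-43.07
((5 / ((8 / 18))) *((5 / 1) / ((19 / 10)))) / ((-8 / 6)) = -3375 / 152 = -22.20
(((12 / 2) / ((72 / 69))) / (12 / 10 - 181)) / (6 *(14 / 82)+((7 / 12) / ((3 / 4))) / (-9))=-0.03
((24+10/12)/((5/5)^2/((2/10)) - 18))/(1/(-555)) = 27565/26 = 1060.19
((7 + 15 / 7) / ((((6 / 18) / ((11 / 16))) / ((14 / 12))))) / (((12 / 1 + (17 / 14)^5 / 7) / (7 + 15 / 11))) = 692717312 / 46597073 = 14.87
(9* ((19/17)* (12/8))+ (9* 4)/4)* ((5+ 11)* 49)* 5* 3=4815720/17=283277.65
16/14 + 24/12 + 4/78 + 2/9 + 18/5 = 28732/4095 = 7.02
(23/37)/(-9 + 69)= 23/2220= 0.01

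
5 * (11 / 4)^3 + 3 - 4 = 6591 / 64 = 102.98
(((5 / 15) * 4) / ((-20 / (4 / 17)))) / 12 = -1 / 765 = -0.00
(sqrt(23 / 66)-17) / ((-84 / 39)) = 221 / 28-13 * sqrt(1518) / 1848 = 7.62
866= 866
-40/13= -3.08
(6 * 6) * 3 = 108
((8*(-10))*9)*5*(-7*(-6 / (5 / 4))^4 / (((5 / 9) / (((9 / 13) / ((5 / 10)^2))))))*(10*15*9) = 5851190919168 / 65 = 90018321833.35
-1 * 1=-1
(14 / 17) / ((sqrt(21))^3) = 2* sqrt(21) / 1071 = 0.01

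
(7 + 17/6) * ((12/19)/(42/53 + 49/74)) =462796/108395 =4.27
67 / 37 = 1.81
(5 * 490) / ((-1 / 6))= -14700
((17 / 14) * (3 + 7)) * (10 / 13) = 850 / 91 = 9.34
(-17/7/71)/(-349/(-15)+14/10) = -51/36778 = -0.00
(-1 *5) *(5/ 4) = -25/ 4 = -6.25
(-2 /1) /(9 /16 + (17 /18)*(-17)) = 288 /2231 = 0.13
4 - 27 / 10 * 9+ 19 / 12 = -1123 / 60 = -18.72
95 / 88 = 1.08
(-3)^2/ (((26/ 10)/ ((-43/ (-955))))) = 387/ 2483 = 0.16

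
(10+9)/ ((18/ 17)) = 323/ 18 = 17.94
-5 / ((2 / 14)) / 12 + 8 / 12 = -2.25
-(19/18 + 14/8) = -101/36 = -2.81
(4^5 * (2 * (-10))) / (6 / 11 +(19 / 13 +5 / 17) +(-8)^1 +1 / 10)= 497868800 / 136109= 3657.87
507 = 507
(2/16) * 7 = 7/8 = 0.88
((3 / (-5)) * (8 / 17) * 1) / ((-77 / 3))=72 / 6545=0.01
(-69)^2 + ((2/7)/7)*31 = 233351/49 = 4762.27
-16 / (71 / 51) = -816 / 71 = -11.49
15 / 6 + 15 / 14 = 25 / 7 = 3.57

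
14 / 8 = 7 / 4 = 1.75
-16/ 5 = -3.20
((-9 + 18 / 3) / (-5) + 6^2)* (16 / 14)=41.83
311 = 311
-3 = -3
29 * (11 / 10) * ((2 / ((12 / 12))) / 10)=319 / 50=6.38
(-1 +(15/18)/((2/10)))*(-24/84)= -0.90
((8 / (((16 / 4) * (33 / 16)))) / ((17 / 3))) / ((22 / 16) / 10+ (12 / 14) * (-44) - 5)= -17920 / 4458641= -0.00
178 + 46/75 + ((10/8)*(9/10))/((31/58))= 1680679/9300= 180.72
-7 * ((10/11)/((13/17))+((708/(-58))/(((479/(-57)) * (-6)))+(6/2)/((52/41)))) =-184217369/7945652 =-23.18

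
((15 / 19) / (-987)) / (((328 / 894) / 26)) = -29055 / 512582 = -0.06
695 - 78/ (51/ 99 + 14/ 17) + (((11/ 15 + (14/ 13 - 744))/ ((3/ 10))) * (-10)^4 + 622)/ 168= -154596117361/ 1054404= -146619.43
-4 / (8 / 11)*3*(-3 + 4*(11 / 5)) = -957 / 10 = -95.70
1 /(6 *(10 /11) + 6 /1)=11 /126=0.09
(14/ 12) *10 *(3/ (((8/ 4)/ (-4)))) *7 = -490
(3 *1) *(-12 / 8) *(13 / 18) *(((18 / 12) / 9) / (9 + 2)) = -13 / 264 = -0.05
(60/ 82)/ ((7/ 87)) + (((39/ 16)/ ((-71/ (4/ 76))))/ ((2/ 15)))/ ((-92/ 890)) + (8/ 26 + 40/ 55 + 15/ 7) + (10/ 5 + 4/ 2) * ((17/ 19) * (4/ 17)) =1079426323125/ 81496262848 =13.25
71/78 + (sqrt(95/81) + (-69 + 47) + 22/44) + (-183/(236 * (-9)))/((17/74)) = -527159/26078 + sqrt(95)/9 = -19.13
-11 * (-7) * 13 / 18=1001 / 18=55.61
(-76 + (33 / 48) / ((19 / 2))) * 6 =-34623 / 76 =-455.57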